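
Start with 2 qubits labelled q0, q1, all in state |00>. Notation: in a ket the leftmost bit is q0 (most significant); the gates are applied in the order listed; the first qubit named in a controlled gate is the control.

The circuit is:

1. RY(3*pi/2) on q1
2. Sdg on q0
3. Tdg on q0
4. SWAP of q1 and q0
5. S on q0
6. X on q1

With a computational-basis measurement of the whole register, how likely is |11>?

Outcome |11> occurs with probability 1/2.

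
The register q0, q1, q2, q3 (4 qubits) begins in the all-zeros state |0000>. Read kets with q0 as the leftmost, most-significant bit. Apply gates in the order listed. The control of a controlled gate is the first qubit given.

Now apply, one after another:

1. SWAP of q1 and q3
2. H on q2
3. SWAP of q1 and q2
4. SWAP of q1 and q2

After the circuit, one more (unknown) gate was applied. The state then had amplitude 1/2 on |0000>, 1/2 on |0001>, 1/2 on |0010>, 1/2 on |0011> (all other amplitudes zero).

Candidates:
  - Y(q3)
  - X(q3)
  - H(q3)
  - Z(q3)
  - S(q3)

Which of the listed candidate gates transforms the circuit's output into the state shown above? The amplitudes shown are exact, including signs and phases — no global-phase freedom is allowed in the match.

The applied gate was H(q3). Key observation: steps 3-4 multiply out to the identity, so the circuit reduces to the remaining gates.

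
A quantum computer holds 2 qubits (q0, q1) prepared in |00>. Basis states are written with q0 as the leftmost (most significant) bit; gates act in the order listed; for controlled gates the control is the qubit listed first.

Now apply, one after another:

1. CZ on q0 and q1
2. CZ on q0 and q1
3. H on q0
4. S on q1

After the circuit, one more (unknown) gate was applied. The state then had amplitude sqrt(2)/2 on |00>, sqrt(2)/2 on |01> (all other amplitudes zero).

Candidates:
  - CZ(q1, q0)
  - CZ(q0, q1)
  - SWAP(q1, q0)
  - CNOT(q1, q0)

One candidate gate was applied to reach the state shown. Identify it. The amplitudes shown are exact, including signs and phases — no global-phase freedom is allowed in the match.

The unique candidate consistent with the amplitudes is SWAP(q1, q0).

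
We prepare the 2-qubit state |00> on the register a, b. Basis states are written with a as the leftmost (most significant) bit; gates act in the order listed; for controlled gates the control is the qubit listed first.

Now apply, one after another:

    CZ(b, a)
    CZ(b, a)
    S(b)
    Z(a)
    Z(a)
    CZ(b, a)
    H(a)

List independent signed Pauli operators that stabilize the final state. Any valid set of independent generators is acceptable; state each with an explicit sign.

The final state is stabilized by the group generated by +XI, +IZ; other independent generating sets are equally valid. Key observation: gates 1-2 undo each other exactly, leaving only the rest of the circuit to track.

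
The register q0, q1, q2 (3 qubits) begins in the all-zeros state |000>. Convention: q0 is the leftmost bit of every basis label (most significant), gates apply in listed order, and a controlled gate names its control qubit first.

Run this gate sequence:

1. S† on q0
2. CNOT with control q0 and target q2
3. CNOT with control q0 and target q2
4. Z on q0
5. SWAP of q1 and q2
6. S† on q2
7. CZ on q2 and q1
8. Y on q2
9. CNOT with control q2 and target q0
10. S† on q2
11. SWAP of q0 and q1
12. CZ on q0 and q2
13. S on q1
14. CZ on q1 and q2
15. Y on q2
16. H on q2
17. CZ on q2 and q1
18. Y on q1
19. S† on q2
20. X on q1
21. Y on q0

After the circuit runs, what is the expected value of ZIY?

In the final state, ZIY has expectation -1.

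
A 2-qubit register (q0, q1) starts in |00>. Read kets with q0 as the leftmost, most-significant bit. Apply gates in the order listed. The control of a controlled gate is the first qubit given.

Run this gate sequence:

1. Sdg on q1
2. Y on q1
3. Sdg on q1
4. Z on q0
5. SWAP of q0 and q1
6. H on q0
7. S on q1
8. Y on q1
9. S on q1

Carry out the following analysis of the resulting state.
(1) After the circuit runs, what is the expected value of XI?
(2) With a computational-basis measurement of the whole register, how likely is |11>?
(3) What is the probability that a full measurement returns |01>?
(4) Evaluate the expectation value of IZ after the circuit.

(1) The observable XI averages to -1.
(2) A full measurement returns |11> with probability 1/2.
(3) The probability of measuring |01> is 1/2.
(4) The observable IZ averages to -1.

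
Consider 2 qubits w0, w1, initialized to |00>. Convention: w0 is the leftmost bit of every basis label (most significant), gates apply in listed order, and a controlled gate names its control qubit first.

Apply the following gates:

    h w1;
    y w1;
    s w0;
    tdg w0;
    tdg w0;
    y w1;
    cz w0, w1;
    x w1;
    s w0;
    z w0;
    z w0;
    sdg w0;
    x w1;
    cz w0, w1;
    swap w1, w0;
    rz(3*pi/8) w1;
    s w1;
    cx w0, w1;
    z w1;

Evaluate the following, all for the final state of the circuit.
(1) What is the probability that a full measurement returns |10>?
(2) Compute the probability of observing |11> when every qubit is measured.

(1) Outcome |10> occurs with probability 0. Key observation: steps 7-14 multiply out to the identity, so the circuit reduces to the remaining gates.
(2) A full measurement returns |11> with probability 1/2.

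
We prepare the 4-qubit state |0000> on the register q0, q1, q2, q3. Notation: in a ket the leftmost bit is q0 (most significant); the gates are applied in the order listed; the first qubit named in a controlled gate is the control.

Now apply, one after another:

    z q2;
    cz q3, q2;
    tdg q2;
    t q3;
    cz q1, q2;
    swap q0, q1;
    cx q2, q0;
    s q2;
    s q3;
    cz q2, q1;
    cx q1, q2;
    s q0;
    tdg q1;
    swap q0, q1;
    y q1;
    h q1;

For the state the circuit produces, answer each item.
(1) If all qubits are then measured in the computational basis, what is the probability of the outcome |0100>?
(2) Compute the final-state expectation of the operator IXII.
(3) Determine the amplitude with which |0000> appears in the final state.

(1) The probability of measuring |0100> is 1/2.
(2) The expectation value of IXII is -1.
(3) |0000> carries amplitude sqrt(2)*I/2 in the final state.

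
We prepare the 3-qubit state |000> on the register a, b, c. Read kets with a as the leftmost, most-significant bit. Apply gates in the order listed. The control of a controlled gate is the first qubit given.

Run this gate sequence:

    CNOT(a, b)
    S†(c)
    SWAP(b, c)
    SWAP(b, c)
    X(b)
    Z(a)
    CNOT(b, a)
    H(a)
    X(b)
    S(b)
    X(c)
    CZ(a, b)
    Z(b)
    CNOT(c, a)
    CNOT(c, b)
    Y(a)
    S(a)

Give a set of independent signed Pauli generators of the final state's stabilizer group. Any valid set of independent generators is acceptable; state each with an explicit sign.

One valid set of independent stabilizer generators is +YII, -IZI, -IIZ (any independent generating set of the same group is equally correct).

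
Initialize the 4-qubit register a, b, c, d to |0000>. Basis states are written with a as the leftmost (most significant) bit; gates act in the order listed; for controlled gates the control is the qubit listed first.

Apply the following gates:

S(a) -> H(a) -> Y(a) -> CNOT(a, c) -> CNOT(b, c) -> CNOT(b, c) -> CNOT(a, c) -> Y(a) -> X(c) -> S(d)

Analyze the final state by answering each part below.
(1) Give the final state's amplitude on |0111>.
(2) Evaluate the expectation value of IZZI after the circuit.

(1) The amplitude on |0111> is 0.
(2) The expectation value of IZZI is -1.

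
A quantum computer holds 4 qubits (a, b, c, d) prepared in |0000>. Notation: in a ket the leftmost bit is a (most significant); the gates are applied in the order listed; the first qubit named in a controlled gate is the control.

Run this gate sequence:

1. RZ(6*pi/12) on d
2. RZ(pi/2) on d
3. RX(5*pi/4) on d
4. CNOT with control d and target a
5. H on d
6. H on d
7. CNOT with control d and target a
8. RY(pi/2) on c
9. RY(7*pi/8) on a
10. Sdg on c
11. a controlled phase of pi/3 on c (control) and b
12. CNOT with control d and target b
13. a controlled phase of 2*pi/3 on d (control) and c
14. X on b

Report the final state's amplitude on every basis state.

The resulting statevector has amplitude 0 on |0000>, -sqrt(2*sqrt(2) + 4)*sin(pi/16)/4 on |0001>, 0 on |0010>, -sqrt(2*sqrt(2) + 4)*exp(I*pi/6)*sin(pi/16)/4 on |0011>, I*sqrt(4 - 2*sqrt(2))*sin(pi/16)/4 on |0100>, 0 on |0101>, sqrt(4 - 2*sqrt(2))*sin(pi/16)/4 on |0110>, 0 on |0111>, 0 on |1000>, -sqrt(2*sqrt(2) + 4)*cos(pi/16)/4 on |1001>, 0 on |1010>, -sqrt(2*sqrt(2) + 4)*exp(I*pi/6)*cos(pi/16)/4 on |1011>, I*sqrt(4 - 2*sqrt(2))*cos(pi/16)/4 on |1100>, 0 on |1101>, sqrt(4 - 2*sqrt(2))*cos(pi/16)/4 on |1110>, 0 on |1111>. Key observation: gates 4-7 undo each other exactly, leaving only the rest of the circuit to track.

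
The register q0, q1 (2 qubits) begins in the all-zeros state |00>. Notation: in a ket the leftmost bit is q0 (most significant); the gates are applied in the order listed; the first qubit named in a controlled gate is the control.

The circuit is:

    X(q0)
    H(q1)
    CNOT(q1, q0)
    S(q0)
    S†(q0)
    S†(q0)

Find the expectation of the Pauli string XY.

The expectation value of XY is 1. Key observation: the block from step 4 through step 5 cancels to the identity and can be dropped.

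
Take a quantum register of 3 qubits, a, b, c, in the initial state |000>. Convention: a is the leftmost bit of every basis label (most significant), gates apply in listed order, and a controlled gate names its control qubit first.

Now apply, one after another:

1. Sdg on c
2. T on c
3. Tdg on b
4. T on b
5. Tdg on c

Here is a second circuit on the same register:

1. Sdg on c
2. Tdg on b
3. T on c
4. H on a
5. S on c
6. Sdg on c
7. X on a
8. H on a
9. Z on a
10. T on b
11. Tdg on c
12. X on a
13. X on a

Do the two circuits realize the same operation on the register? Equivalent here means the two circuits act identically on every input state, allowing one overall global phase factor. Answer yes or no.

Yes — the two circuits implement the same unitary up to a global phase.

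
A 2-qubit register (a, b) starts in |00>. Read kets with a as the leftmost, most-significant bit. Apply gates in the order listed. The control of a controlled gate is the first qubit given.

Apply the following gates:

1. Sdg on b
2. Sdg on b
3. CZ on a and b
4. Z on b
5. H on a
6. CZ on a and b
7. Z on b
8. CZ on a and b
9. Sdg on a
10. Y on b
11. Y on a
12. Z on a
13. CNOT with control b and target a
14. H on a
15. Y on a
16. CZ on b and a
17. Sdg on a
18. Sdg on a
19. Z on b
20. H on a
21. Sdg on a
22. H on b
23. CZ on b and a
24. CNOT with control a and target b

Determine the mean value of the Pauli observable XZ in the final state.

The expectation value of XZ is -1.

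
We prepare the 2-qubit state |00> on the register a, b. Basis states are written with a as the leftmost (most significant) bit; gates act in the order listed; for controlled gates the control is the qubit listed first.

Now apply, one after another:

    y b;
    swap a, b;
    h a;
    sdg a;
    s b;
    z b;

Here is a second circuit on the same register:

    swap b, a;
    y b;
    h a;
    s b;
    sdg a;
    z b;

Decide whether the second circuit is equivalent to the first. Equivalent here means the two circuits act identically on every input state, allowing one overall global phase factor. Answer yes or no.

No — the two circuits implement different unitaries, even allowing a global phase.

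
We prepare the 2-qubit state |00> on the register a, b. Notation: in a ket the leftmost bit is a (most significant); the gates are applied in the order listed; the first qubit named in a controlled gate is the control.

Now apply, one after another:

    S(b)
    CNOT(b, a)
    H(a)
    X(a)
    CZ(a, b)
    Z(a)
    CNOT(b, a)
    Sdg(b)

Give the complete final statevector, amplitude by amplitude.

After the circuit, the state carries amplitude sqrt(2)/2 on |00>, 0 on |01>, -sqrt(2)/2 on |10>, 0 on |11>.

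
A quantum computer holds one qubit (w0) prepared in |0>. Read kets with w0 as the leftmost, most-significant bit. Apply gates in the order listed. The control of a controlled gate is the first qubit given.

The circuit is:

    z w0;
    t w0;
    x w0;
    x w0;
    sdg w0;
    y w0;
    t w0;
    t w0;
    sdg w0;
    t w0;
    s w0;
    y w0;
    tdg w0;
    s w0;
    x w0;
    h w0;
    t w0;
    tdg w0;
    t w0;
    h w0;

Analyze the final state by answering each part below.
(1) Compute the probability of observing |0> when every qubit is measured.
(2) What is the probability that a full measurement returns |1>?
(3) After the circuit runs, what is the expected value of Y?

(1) The probability of measuring |0> is 1/2 - sqrt(2)/4.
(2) A full measurement returns |1> with probability sqrt(2)/4 + 1/2.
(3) The observable Y averages to sqrt(2)/2.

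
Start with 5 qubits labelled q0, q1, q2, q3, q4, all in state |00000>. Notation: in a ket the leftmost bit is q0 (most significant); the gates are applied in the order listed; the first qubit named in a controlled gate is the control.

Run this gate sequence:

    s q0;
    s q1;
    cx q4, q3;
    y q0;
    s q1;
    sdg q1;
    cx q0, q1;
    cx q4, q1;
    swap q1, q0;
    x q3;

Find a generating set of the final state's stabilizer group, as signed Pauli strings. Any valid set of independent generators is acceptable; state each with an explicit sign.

One valid set of independent stabilizer generators is -ZIIII, -IZIII, +IIZII, -IIIZI, +IIIIZ (any independent generating set of the same group is equally correct).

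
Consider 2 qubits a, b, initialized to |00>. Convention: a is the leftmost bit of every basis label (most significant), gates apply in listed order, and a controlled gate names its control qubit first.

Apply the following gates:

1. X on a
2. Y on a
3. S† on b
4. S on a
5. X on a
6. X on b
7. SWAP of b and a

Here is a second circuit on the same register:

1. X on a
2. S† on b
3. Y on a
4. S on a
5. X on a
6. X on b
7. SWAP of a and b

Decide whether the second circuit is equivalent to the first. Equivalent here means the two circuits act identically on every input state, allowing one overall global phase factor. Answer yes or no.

Yes, they are equivalent — the unitaries differ by at most a global phase.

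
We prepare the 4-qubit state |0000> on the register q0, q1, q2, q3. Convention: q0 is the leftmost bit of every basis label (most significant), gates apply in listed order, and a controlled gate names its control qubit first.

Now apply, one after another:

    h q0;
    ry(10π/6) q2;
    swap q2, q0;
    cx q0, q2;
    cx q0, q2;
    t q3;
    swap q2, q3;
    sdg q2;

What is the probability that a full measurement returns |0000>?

The probability of measuring |0000> is 3/8.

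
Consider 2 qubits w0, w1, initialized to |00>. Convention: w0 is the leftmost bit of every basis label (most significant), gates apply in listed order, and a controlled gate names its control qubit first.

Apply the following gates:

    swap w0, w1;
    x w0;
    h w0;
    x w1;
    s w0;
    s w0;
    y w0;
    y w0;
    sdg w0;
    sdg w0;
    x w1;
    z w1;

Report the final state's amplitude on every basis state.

After the circuit, the state carries amplitude sqrt(2)/2 on |00>, 0 on |01>, -sqrt(2)/2 on |10>, 0 on |11>. Key observation: steps 4-11 multiply out to the identity, so the circuit reduces to the remaining gates.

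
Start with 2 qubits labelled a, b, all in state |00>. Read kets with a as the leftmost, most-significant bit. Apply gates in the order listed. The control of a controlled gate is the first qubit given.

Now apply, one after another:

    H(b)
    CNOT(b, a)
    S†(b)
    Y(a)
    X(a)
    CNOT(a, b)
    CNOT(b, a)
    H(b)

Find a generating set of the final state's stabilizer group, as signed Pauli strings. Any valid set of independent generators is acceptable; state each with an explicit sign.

The stabilizer group can be generated by +YI, +IX, among other valid generating sets.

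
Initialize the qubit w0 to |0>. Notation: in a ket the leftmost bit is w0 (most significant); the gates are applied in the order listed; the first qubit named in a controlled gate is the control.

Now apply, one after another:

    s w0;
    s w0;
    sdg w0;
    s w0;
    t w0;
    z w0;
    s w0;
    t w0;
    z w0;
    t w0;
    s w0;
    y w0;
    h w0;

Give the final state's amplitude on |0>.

|0> carries amplitude sqrt(2)*I/2 in the final state.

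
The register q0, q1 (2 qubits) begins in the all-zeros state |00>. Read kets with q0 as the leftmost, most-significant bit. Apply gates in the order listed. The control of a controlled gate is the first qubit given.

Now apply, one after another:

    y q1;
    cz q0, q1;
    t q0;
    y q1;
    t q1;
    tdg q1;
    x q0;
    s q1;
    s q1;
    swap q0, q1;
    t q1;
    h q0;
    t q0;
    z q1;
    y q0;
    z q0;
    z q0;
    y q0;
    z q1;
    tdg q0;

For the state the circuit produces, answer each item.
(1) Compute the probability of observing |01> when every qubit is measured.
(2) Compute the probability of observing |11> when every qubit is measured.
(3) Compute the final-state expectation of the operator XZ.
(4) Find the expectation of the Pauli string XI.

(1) A full measurement returns |01> with probability 1/2. Key observation: gates 13-20 undo each other exactly, leaving only the rest of the circuit to track.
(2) A full measurement returns |11> with probability 1/2.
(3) In the final state, XZ has expectation -1.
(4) The observable XI averages to 1.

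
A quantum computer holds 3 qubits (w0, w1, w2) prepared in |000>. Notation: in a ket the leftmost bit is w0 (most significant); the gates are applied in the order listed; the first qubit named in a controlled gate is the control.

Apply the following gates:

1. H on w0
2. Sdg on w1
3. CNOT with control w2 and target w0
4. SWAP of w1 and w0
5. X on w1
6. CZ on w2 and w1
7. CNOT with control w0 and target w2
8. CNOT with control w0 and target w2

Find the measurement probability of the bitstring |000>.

Outcome |000> occurs with probability 1/2. Key observation: steps 7-8 multiply out to the identity, so the circuit reduces to the remaining gates.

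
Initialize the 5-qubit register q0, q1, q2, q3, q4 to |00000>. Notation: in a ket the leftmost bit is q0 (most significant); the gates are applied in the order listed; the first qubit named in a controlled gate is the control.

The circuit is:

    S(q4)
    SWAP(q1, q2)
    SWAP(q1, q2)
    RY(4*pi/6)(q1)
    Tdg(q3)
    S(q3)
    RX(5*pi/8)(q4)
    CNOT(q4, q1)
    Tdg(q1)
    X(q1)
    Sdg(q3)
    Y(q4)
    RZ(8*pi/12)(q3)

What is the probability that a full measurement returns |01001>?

Outcome |01001> occurs with probability 1/8 - sqrt(2 - sqrt(2))/16. Key observation: steps 2-3 multiply out to the identity, so the circuit reduces to the remaining gates.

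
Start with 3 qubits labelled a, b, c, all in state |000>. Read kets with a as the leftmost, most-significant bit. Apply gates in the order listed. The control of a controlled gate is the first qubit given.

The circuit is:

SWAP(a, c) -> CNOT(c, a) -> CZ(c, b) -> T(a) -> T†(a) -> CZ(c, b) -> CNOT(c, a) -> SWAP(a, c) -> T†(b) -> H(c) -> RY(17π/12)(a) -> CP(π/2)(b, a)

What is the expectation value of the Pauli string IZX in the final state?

In the final state, IZX has expectation 1. Key observation: the block from step 1 through step 8 cancels to the identity and can be dropped.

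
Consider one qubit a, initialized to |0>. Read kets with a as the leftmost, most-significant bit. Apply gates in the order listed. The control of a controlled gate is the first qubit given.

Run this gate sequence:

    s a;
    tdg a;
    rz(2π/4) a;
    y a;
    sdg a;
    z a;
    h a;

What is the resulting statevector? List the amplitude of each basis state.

The final amplitudes are sqrt(2)*exp(3*I*pi/4)/2 on |0>, -sqrt(2)*exp(3*I*pi/4)/2 on |1>.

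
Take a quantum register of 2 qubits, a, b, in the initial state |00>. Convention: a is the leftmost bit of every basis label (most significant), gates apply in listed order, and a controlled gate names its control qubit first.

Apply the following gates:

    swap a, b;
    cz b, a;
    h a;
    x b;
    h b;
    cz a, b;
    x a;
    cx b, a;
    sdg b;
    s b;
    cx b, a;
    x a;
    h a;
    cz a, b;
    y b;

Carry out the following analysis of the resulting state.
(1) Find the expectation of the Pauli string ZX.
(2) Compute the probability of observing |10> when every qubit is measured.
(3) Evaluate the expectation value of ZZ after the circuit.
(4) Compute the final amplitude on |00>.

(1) The observable ZX averages to 0. Key observation: steps 7-12 multiply out to the identity, so the circuit reduces to the remaining gates.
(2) A full measurement returns |10> with probability 1/2.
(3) In the final state, ZZ has expectation -1.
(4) The final state's coefficient on |00> equals 0.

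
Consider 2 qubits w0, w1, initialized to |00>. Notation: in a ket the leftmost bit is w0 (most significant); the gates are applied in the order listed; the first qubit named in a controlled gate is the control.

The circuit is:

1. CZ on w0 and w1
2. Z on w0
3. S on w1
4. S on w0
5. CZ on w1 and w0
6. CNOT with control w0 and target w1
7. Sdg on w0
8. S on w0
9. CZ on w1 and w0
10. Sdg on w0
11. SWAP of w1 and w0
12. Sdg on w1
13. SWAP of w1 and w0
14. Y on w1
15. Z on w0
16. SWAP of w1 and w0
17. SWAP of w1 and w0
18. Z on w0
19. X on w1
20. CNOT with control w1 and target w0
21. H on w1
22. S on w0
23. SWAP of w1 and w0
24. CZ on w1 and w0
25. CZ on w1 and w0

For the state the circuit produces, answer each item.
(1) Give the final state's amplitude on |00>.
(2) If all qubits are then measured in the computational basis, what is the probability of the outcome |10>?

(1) The amplitude on |00> is sqrt(2)*I/2. Key observation: steps 15-18 multiply out to the identity, so the circuit reduces to the remaining gates.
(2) A full measurement returns |10> with probability 1/2.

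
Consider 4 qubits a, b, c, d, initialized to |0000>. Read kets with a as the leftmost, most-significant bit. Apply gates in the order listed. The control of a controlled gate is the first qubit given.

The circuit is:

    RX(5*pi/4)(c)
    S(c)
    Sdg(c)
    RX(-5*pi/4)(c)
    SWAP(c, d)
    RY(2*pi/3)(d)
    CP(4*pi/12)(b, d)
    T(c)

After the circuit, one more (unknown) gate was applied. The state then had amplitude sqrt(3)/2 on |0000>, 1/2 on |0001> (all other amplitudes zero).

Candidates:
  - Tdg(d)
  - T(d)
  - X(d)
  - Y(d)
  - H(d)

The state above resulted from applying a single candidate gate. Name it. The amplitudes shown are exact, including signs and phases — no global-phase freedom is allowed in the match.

It was X(d) that produced the state shown.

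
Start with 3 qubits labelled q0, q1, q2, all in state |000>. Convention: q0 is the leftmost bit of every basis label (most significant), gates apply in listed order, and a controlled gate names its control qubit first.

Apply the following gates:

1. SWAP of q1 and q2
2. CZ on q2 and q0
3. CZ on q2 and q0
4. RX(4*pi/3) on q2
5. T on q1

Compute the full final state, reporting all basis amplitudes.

The final amplitudes are -1/2 on |000>, -sqrt(3)*I/2 on |001>, and 0 on every other basis state. Key observation: gates 2-3 undo each other exactly, leaving only the rest of the circuit to track.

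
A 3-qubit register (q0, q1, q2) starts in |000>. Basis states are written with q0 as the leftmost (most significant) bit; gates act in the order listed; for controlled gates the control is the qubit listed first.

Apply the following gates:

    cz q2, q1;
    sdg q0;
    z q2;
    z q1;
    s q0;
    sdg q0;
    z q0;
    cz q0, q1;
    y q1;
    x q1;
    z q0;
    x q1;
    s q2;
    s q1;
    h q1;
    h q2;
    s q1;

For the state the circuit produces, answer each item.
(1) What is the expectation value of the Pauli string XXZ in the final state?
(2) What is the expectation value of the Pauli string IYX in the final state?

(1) In the final state, XXZ has expectation 0.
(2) The observable IYX averages to -1.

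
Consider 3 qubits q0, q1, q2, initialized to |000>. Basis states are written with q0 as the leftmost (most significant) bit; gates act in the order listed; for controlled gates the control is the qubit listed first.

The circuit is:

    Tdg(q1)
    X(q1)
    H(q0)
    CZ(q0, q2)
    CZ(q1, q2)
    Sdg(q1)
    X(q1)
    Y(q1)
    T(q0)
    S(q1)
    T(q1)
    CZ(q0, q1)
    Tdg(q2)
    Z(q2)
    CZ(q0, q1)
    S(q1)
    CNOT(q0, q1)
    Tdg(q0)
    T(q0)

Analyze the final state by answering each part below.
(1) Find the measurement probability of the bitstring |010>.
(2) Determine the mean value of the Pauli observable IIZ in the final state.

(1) The probability of measuring |010> is 1/2.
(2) The observable IIZ averages to 1.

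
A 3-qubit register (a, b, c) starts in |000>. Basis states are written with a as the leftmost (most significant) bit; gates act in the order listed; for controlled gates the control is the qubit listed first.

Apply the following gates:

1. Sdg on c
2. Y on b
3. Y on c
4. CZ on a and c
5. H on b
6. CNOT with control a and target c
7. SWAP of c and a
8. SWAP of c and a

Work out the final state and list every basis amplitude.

The resulting statevector has amplitude -sqrt(2)/2 on |001>, sqrt(2)/2 on |011>, and 0 on every other basis state. Key observation: gates 7-8 undo each other exactly, leaving only the rest of the circuit to track.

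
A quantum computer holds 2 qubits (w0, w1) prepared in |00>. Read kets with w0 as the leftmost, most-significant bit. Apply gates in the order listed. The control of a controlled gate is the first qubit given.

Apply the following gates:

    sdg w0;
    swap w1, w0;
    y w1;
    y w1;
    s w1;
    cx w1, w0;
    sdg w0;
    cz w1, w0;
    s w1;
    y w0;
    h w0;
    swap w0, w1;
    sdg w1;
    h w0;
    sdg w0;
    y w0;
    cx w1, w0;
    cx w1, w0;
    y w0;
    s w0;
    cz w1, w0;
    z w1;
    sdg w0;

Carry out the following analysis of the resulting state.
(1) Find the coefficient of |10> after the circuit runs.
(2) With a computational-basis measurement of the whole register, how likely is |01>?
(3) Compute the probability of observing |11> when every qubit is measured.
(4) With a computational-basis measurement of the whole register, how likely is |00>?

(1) The amplitude on |10> is 1/2. Key observation: steps 15-20 multiply out to the identity, so the circuit reduces to the remaining gates.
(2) The probability of measuring |01> is 1/4.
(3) The probability of measuring |11> is 1/4.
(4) A full measurement returns |00> with probability 1/4.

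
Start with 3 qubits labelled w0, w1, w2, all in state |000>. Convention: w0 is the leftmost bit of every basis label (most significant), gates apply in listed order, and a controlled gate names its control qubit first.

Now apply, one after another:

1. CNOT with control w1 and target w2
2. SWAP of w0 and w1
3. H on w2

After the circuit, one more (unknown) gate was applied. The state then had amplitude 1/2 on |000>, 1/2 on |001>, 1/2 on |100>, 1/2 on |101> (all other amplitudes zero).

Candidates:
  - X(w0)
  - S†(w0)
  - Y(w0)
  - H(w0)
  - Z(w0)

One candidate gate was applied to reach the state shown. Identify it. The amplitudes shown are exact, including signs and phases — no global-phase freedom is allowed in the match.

The unique candidate consistent with the amplitudes is H(w0).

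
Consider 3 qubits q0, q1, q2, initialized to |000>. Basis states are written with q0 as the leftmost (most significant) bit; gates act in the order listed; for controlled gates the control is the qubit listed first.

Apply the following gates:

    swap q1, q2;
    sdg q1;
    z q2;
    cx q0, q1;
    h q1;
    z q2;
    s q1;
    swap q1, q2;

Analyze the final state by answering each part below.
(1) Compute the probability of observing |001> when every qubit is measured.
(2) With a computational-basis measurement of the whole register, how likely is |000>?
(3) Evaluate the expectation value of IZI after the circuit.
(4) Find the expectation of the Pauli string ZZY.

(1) A full measurement returns |001> with probability 1/2.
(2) Outcome |000> occurs with probability 1/2.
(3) The observable IZI averages to 1.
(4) The expectation value of ZZY is 1.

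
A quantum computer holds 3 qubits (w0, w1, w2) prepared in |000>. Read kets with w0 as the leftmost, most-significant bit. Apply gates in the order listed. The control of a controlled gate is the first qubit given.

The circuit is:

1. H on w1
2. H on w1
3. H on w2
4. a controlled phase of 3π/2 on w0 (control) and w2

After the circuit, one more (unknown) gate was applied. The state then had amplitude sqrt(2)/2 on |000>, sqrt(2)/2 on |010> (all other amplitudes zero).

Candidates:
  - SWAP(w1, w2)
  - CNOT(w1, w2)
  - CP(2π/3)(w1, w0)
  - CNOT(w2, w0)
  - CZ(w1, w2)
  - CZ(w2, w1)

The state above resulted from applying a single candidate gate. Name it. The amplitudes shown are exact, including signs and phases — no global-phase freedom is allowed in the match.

It was SWAP(w1, w2) that produced the state shown. Key observation: steps 1-2 multiply out to the identity, so the circuit reduces to the remaining gates.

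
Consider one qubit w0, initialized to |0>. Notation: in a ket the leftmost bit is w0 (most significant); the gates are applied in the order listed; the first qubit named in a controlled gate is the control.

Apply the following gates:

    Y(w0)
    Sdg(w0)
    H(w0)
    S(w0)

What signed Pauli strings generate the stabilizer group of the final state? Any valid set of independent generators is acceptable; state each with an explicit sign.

The final state is stabilized by the group generated by -Y; other independent generating sets are equally valid.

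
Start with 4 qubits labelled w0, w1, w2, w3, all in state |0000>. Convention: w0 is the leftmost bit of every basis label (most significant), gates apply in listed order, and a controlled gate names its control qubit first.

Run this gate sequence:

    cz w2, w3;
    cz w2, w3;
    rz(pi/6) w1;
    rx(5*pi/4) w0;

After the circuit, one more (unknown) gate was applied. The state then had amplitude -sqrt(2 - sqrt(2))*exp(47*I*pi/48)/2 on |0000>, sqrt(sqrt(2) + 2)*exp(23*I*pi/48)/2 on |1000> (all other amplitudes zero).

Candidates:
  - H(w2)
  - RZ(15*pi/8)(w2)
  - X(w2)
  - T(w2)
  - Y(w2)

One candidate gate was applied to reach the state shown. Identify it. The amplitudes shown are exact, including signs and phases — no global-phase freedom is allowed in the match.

The applied gate was RZ(15*pi/8)(w2). Key observation: the block from step 1 through step 2 cancels to the identity and can be dropped.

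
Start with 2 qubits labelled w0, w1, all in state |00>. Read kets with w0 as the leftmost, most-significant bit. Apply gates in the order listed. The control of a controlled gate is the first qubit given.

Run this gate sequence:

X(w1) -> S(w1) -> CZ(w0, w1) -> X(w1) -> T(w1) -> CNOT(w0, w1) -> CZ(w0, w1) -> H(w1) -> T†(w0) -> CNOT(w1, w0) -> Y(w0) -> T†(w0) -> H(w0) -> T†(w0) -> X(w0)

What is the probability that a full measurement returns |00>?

A full measurement returns |00> with probability 1/4.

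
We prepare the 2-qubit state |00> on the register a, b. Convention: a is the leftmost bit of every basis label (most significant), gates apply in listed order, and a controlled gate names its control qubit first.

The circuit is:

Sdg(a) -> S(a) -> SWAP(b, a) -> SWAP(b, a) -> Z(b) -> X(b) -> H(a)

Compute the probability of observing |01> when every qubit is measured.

The probability of measuring |01> is 1/2. Key observation: steps 3-4 multiply out to the identity, so the circuit reduces to the remaining gates.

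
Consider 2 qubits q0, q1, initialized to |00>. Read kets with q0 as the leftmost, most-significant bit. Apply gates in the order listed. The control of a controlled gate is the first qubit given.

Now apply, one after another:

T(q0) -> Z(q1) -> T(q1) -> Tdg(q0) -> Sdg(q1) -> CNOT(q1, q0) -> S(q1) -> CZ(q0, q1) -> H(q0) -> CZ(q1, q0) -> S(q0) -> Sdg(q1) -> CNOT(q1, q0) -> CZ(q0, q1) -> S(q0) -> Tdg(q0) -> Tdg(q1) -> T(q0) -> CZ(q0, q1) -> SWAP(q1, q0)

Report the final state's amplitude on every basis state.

After the circuit, the state carries amplitude sqrt(2)/2 on |00>, -sqrt(2)/2 on |01>, 0 on |10>, 0 on |11>.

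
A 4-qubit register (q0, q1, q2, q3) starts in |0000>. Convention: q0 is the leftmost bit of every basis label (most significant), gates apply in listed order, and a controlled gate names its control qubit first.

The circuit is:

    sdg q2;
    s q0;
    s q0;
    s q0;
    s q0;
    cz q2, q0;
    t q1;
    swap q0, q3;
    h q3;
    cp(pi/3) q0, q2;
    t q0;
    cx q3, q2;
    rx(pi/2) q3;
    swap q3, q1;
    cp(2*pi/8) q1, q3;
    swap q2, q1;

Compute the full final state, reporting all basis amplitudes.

The resulting statevector has amplitude 1/2 on |0000>, -I/2 on |0010>, -I/2 on |0100>, 1/2 on |0110>, and 0 on every other basis state.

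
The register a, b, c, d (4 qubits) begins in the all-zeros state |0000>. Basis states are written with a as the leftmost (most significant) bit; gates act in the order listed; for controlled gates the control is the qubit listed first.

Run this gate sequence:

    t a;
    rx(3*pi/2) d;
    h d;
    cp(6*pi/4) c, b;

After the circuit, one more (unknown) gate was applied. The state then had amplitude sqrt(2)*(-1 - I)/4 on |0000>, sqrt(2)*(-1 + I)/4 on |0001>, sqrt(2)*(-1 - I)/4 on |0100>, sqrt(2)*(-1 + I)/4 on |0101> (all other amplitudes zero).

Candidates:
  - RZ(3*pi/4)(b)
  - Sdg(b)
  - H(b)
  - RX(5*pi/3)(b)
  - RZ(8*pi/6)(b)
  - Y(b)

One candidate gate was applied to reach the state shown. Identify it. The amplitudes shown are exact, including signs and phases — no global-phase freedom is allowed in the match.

The applied gate was H(b).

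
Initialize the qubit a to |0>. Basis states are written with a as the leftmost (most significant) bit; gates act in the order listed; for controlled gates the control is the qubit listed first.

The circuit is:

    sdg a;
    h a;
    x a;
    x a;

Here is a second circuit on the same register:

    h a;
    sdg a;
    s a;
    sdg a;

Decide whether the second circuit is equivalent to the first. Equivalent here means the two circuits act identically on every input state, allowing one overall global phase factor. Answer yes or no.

No — the two circuits implement different unitaries, even allowing a global phase.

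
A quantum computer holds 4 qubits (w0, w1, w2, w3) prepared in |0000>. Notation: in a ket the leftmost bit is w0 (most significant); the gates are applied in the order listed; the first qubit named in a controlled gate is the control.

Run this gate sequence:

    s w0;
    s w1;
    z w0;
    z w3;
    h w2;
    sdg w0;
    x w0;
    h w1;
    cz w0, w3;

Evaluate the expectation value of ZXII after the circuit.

The expectation value of ZXII is -1.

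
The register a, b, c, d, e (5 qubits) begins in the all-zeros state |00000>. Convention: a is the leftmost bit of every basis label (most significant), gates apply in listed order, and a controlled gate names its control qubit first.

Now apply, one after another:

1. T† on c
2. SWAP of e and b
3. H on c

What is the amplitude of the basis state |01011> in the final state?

The final state's coefficient on |01011> equals 0.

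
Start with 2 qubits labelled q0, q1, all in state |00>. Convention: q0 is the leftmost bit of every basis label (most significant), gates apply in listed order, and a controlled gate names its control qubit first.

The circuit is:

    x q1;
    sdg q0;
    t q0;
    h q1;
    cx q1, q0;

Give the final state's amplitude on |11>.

The final state's coefficient on |11> equals -sqrt(2)/2.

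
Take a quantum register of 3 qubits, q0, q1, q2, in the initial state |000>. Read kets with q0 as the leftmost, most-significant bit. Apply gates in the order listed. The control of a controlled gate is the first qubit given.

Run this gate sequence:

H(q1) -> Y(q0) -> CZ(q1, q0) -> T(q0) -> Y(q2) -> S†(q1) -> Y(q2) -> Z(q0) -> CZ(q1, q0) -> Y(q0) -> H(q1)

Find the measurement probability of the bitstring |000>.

A full measurement returns |000> with probability 1/2.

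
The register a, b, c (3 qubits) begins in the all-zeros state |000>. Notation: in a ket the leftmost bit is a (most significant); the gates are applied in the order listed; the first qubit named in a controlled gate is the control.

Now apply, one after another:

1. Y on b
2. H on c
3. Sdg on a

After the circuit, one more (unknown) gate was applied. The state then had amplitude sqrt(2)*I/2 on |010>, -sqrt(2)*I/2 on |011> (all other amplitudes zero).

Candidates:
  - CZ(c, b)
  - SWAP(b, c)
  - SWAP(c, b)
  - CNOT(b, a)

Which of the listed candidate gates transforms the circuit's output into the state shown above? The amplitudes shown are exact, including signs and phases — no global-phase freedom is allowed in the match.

The applied gate was CZ(c, b).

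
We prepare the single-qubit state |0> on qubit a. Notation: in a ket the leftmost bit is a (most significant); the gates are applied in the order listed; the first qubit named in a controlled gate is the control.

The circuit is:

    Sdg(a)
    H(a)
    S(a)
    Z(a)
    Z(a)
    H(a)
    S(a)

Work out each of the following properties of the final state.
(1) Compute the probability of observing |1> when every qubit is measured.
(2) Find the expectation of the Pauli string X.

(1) A full measurement returns |1> with probability 1/2.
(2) The expectation value of X is 1.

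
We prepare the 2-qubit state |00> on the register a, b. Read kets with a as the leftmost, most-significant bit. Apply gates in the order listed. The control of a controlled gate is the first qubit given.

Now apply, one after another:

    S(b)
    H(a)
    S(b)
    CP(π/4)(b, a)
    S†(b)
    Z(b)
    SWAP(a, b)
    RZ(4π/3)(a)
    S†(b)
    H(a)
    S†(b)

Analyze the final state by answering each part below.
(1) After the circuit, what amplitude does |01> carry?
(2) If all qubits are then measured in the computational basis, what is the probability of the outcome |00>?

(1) |01> carries amplitude exp(I*pi/3)/2 in the final state.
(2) Outcome |00> occurs with probability 1/4.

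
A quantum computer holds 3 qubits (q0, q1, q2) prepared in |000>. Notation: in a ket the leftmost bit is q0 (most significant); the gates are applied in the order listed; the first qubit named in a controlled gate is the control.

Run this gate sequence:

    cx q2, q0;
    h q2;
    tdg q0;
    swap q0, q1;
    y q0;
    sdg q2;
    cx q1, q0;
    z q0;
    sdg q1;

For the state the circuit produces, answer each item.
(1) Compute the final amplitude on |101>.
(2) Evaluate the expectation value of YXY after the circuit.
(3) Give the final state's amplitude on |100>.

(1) The final state's coefficient on |101> equals -sqrt(2)/2.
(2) The observable YXY averages to 0.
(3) |100> carries amplitude -sqrt(2)*I/2 in the final state.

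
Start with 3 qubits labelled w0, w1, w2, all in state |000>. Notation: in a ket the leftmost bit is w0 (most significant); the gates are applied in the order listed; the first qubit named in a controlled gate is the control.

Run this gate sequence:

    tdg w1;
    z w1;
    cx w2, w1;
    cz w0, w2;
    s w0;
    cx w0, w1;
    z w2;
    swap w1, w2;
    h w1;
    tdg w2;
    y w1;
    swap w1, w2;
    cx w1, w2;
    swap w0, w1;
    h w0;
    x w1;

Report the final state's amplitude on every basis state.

The final amplitudes are 0 on |000>, 0 on |001>, -I/2 on |010>, I/2 on |011>, 0 on |100>, 0 on |101>, -I/2 on |110>, I/2 on |111>.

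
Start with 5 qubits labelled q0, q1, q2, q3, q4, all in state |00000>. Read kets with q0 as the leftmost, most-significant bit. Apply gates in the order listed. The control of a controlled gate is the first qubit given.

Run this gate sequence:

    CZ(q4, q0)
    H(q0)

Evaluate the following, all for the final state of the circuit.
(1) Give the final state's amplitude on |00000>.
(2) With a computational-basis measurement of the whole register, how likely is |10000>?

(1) The amplitude on |00000> is sqrt(2)/2.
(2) A full measurement returns |10000> with probability 1/2.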